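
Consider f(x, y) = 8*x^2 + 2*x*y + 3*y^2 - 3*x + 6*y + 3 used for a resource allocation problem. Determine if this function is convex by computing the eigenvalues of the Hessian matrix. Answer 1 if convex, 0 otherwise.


The Hessian of f(x,y) = 8*x^2 + 2*x*y + 3*y^2 - 3*x + 6*y + 3 is:
H = [[16, 2], [2, 6]]
Trace = 16 + 6 = 22
Determinant = 16*6 - (2)^2 = 92
Discriminant = (22)^2 - 4*92 = 116.0
Eigenvalues: lambda_1 = 5.6148, lambda_2 = 16.3852
The function is convex.

1


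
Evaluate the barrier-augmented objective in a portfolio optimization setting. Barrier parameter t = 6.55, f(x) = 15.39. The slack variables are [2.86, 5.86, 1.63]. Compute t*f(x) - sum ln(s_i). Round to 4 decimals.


Step 1: Compute log-barrier.
ln values: [1.0508, 1.7681, 0.4886]
phi = -(1.0508 + 1.7681 + 0.4886) = -3.3076
Step 2: Compute augmented objective.
t*f(x) = 6.55*15.39 = 100.8045
Total = 100.8045 - 3.3076 = 97.4969


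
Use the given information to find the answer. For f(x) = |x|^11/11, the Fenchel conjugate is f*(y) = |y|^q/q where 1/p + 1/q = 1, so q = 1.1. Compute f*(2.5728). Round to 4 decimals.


The conjugate exponent q satisfies 1/p + 1/q = 1.
p = 11, so q = 11/(11 - 1) = 1.1
|y|^q = 2.5728^1.1 = 2.8278
f*(2.5728) = 2.8278 / 1.1 = 2.5707


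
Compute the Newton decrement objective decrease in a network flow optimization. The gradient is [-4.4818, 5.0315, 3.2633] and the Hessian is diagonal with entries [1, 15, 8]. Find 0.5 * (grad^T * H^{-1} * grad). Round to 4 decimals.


Step 1: H is diagonal, so H^(-1) * g = [-4.4818, 0.3354, 0.4079].
Step 2: g^T H^(-1) g = sum_i g_i^2 / H_ii
  = (-4.4818)^2/1 + (5.0315)^2/15 + (3.2633)^2/8
  = 20.0865 + 1.6877 + 1.3311 = 23.1054
Step 3: Objective decrease = 0.5 * g^T H^(-1) g = 11.5527


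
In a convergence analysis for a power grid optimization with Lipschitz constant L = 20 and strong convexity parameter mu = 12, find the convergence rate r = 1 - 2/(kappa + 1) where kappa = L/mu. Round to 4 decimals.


Step 1: Compute the condition number.
kappa = L/mu = 20/12 = 1.6667
Step 2: Compute the convergence rate.
r = 1 - 2/(kappa + 1) = 1 - 2*mu/(L + mu) = (L - mu)/(L + mu) = 8/32 = 0.25


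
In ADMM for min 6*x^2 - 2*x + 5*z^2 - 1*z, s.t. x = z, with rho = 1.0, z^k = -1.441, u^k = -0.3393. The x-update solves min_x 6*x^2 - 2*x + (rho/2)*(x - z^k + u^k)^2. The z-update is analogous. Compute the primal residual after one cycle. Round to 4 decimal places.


ADMM iteration with rho = 1.0, z^k = -1.441, u^k = -0.3393
Step 1: x-update.
Minimize 6*x^2 - 2*x + (1.0/2)*(x + 1.441 - 0.3393)^2
FOC: (2*6 + 1.0)*x = 2 + 1.0*(-1.441 + 0.3393)
x^{k+1} = 0.0691
Step 2: z-update.
Minimize 5*z^2 - 1*z + (1.0/2)*(0.0691 - z - 0.3393)^2
FOC: (2*5 + 1.0)*z = 1 + 1.0*(0.0691 - 0.3393)
z^{k+1} = 0.0663
Step 3: u-update.
u^{k+1} = -0.3393 + 0.0691 - 0.0663 = -0.3365
Step 4: Primal residual = |0.0691 - 0.0663| = 0.0028


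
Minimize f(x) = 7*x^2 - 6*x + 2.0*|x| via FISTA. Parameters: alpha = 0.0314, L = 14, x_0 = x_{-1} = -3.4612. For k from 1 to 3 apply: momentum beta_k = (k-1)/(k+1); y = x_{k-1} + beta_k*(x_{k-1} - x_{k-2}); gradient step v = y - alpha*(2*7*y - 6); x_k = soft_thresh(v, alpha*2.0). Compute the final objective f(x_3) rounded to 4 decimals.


FISTA on f(x) = 7*x^2 - 6*x + 2.0*|x|
L = 14, alpha = 0.0314
Iteration 1: beta = 0.0, y = -3.4612 + 0.0*(-3.4612 + 3.4612) = -3.4612
  grad(y) = -54.4568, v = y - alpha*grad = -1.7513
  prox(v) = soft_thresh(-1.7513, 0.0628) = -1.6885
Iteration 2: beta = 0.3333, y = -1.6885 + 0.3333*(-1.6885 + 3.4612) = -1.0975
  grad(y) = -21.3656, v = y - alpha*grad = -0.4267
  prox(v) = soft_thresh(-0.4267, 0.0628) = -0.3639
Iteration 3: beta = 0.5, y = -0.3639 + 0.5*(-0.3639 + 1.6885) = 0.2984
  grad(y) = -1.8219, v = y - alpha*grad = 0.3556
  prox(v) = soft_thresh(0.3556, 0.0628) = 0.2928
f(x_3) = 7*0.2928^2 - 6*0.2928 + 2.0*|0.2928| = -0.5711


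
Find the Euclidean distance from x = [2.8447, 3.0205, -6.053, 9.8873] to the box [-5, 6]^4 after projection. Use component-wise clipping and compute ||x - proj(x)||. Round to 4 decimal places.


Project each component onto [-5, 6].
clip(2.8447) = 2.8447, clip(3.0205) = 3.0205, clip(-6.053) = -5.0, clip(9.8873) = 6.0
Projection = [2.8447, 3.0205, -5.0, 6.0]
Squared diffs: [0.0, 0.0, 1.1088, 15.1111]
Distance = sqrt(16.2199) = 4.0274


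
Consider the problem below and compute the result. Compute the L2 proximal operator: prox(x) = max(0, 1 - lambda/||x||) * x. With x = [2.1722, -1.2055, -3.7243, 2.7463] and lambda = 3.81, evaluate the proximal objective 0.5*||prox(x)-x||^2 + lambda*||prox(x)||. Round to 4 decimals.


Step 1: Compute ||x||.
||x|| = 5.2521
Step 2: Compute scaling factor.
scale = max(0, 1 - 3.81/5.2521) = 0.2746
Step 3: prox(x) = [0.5964, -0.331, -1.0226, 0.7541]
||prox(x)|| = 1.4421
Step 4: Proximal objective.
0.5*||prox-x||^2 = 7.2581
lambda*||prox|| = 5.4944
Total = 12.7523


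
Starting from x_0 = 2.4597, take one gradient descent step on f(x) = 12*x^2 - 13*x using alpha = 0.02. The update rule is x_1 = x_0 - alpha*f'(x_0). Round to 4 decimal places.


We compute the gradient at x_0 and apply the update.
f'(x) = 24*x - 13
f'(2.4597) = 24*2.4597 - 13 = 46.0328
x_1 = 2.4597 - 0.02*46.0328 = 1.539


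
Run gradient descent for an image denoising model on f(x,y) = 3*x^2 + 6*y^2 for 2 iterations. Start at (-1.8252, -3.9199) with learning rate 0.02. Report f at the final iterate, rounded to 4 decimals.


Gradient descent on f(x,y) = 3*x^2 + 6*y^2.
Starting point: (-1.8252, -3.9199), alpha = 0.02
Step 1: grad_x = 2*3*-1.8252 = -10.9512, grad_y = 2*6*-3.9199 = -47.0388
  x_1 = -1.8252 - 0.02*-10.9512 = -1.6062
  y_1 = -3.9199 - 0.02*-47.0388 = -2.9791
Step 2: grad_x = 2*3*-1.6062 = -9.6371, grad_y = 2*6*-2.9791 = -35.7495
  x_2 = -1.6062 - 0.02*-9.6371 = -1.4134
  y_2 = -2.9791 - 0.02*-35.7495 = -2.2641
f(-1.4134, -2.2641) = 3*(-1.4134)^2 + 6*(-2.2641)^2 = 36.7512


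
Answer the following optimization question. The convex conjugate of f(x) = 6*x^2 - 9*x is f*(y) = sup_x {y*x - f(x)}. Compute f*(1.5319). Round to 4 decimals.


f*(y) = sup_x {y*x - a*x^2 - b*x} = sup_x {(y-b)*x - a*x^2}
FOC: (y - b) - 2a*x = 0 => x* = (y - b)/(2a)
x* = (1.5319 + 9)/(2*6) = 0.8777
f*(1.5319) = (y-b)^2/(4a) = (1.5319 + 9)^2/(4*6)
= 110.9209/24 = 4.6217


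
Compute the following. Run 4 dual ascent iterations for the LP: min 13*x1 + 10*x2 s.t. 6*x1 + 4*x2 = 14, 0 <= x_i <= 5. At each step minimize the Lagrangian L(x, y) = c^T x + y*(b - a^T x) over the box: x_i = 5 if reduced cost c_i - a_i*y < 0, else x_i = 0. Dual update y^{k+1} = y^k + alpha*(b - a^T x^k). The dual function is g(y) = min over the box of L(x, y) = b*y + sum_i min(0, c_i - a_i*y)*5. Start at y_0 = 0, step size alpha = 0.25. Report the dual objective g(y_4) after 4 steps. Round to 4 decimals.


Dual ascent for LP: min 13*x1 + 10*x2, 6*x1 + 4*x2 = 14, 0 <= x_i <= 5
Step 1: y^k = 0.0, reduced costs: (13.0, 10.0)
  x^k = (0.0, 0.0), subgradient = b - a^T x = 14.0
  y^{k+1} = 0.0 + 0.25*14.0 = 3.5
Step 2: y^k = 3.5, reduced costs: (-8.0, -4.0)
  x^k = (5.0, 5.0), subgradient = b - a^T x = -36.0
  y^{k+1} = 3.5 + 0.25*-36.0 = -5.5
Step 3: y^k = -5.5, reduced costs: (46.0, 32.0)
  x^k = (0.0, 0.0), subgradient = b - a^T x = 14.0
  y^{k+1} = -5.5 + 0.25*14.0 = -2.0
Step 4: y^k = -2.0, reduced costs: (25.0, 18.0)
  x^k = (0.0, 0.0), subgradient = b - a^T x = 14.0
  y^{k+1} = -2.0 + 0.25*14.0 = 1.5
Dual objective at y_4 = 1.5: reduced costs (4.0, 4.0), box minimizer x = (0.0, 0.0)
g(y_4) = b*y + (c1 - a1*y)*x1 + (c2 - a2*y)*x2 = 14*1.5 + 4.0*0.0 + 4.0*0.0 = 21.0 + 0.0 + 0.0 = 21.0


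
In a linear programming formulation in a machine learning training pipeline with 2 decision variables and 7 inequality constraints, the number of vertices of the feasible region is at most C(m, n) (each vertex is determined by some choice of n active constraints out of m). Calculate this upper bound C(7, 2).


Each vertex corresponds to some choice of n active constraints out of m, so the number of vertices is at most C(m, n) = m! / (n!(m-n)!).
m = 7, n = 2
Numerator: 7 * 6
Denominator: 2! = 2
C(7, 2) = 21


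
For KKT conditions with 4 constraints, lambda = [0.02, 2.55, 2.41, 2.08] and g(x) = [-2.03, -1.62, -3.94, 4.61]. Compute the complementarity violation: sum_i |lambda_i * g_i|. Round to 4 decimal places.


KKT complementary slackness check:
lambda_1 * g_1 = 0.02 * -2.03 = -0.0406
lambda_2 * g_2 = 2.55 * -1.62 = -4.131
lambda_3 * g_3 = 2.41 * -3.94 = -9.4954
lambda_4 * g_4 = 2.08 * 4.61 = 9.5888
Total violation = 0.0406 + 4.131 + 9.4954 + 9.5888 = 23.2558


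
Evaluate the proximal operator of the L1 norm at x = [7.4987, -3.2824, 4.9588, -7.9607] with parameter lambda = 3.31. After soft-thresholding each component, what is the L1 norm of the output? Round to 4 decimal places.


Soft-thresholding with lambda = 3.31:
prox(7.4987) = sign(7.4987)*max(|7.4987| - 3.31, 0) = 4.1887
prox(-3.2824) = sign(-3.2824)*max(|-3.2824| - 3.31, 0) = 0.0
prox(4.9588) = sign(4.9588)*max(|4.9588| - 3.31, 0) = 1.6488
prox(-7.9607) = sign(-7.9607)*max(|-7.9607| - 3.31, 0) = -4.6507
prox(x) = [4.1887, 0.0, 1.6488, -4.6507]
||prox(x)||_1 = 4.1887 + 0.0 + 1.6488 + 4.6507 = 10.4882


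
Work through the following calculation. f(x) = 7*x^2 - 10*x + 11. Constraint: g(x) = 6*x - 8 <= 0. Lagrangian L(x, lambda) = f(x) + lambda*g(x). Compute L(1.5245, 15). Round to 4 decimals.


Step 1: Evaluate f(x).
f(1.5245) = 7*1.5245^2 - 10*1.5245 + 11 = 12.0237
Step 2: Evaluate g(x).
g(1.5245) = 6*1.5245 - 8 = 1.147
Step 3: Compute Lagrangian.
L = 12.0237 + 15*1.147 = 29.2287


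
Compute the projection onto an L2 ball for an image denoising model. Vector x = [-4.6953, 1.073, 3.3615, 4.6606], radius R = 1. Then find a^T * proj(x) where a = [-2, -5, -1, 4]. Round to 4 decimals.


Step 1: Compute ||x|| (intermediates to 6 decimals).
||x|| = sqrt((-4.6953)^2 + 1.073^2 + 3.3615^2 + 4.6606^2) = 7.497869
Step 2: Project.
Since ||x|| > R, scale = R/||x|| = 1/7.497869 = 0.133371, proj(x) = scale * x
proj(x) = [-0.626217, 0.143107, 0.448327, 0.621589]
Step 3: Dot product.
a^T * proj(x) = -2*(-0.626217) - 5*0.143107 - 1*0.448327 + 4*0.621589 = 2.5749


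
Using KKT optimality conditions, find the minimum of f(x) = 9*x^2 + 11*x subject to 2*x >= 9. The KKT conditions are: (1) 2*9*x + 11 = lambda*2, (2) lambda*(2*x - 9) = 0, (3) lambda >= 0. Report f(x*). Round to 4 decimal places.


Step 1: Try lambda = 0 (constraint inactive).
x_unc = -11/(2*9) = -0.6111
Check: 2*-0.6111 = -1.2222 < 9 -- violated!
Step 2: Constraint must be active: 2*x = 9
x* = 9/2 = 4.5
lambda = (2*9*4.5 + 11)/2 = 46.0
Step 3: Compute optimal value.
f(x*) = 9*4.5^2 + 11*4.5 = 231.75


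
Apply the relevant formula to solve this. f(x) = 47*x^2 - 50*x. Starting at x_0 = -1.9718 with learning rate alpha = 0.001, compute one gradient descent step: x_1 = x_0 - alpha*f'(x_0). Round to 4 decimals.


We compute the gradient at x_0 and apply the update.
f'(x) = 94*x - 50
f'(-1.9718) = 94*-1.9718 - 50 = -235.3492
x_1 = -1.9718 - 0.001*-235.3492 = -1.7365


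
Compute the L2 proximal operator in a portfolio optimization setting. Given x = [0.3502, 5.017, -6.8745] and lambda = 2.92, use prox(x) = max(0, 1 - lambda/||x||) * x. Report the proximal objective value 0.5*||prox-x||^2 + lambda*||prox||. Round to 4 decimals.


Step 1: Compute ||x||.
||x|| = 8.5177
Step 2: Compute scaling factor.
scale = max(0, 1 - 2.92/8.5177) = 0.6572
Step 3: prox(x) = [0.2301, 3.2971, -4.5178]
||prox(x)|| = 5.5977
Step 4: Proximal objective.
0.5*||prox-x||^2 = 4.2632
lambda*||prox|| = 16.3453
Total = 20.6086


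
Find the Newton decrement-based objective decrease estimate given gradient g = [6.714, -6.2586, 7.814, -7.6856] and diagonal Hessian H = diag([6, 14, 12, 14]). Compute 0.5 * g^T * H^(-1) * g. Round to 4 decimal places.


Step 1: H is diagonal, so H^(-1) * g = [1.119, -0.447, 0.6512, -0.549].
Step 2: g^T H^(-1) g = sum_i g_i^2 / H_ii
  = (6.714)^2/6 + (-6.2586)^2/14 + (7.814)^2/12 + (-7.6856)^2/14
  = 7.513 + 2.7979 + 5.0882 + 4.2192 = 19.6182
Step 3: Objective decrease = 0.5 * g^T H^(-1) g = 9.8091


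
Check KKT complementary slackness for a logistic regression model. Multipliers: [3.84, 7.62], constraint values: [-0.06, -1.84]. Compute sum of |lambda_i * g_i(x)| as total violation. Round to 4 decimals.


KKT complementary slackness check:
lambda_1 * g_1 = 3.84 * -0.06 = -0.2304
lambda_2 * g_2 = 7.62 * -1.84 = -14.0208
Total violation = 0.2304 + 14.0208 = 14.2512


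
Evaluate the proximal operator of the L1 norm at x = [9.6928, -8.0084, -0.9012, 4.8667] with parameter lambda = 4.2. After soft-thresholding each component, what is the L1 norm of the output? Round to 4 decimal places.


Soft-thresholding with lambda = 4.2:
prox(9.6928) = sign(9.6928)*max(|9.6928| - 4.2, 0) = 5.4928
prox(-8.0084) = sign(-8.0084)*max(|-8.0084| - 4.2, 0) = -3.8084
prox(-0.9012) = sign(-0.9012)*max(|-0.9012| - 4.2, 0) = 0.0
prox(4.8667) = sign(4.8667)*max(|4.8667| - 4.2, 0) = 0.6667
prox(x) = [5.4928, -3.8084, 0.0, 0.6667]
||prox(x)||_1 = 5.4928 + 3.8084 + 0.0 + 0.6667 = 9.9679


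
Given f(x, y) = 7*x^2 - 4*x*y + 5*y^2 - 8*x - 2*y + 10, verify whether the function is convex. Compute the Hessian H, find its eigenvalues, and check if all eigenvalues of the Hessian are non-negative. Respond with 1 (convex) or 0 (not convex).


The Hessian of f(x,y) = 7*x^2 - 4*x*y + 5*y^2 - 8*x - 2*y + 10 is:
H = [[14, -4], [-4, 10]]
Trace = 14 + 10 = 24
Determinant = 14*10 - (-4)^2 = 124
Discriminant = (24)^2 - 4*124 = 80.0
Eigenvalues: lambda_1 = 7.5279, lambda_2 = 16.4721
The function is convex.

1


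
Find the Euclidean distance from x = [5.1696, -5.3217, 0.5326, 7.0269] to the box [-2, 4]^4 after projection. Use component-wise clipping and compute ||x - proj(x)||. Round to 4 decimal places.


Project each component onto [-2, 4].
clip(5.1696) = 4.0, clip(-5.3217) = -2.0, clip(0.5326) = 0.5326, clip(7.0269) = 4.0
Projection = [4.0, -2.0, 0.5326, 4.0]
Squared diffs: [1.368, 11.0337, 0.0, 9.1621]
Distance = sqrt(21.5638) = 4.6437


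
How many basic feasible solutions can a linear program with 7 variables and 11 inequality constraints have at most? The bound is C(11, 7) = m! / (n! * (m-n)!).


Each vertex corresponds to some choice of n active constraints out of m, so the number of vertices is at most C(m, n) = m! / (n!(m-n)!).
m = 11, n = 7
Numerator: 11 * 10 * 9 * 8 * 7 * 6 * 5
Denominator: 7! = 5040
C(11, 7) = 330


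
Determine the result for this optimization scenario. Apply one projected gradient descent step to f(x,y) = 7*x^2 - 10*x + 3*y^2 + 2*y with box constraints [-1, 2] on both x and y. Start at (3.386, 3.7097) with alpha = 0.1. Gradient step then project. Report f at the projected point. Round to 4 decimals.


Step 1: Compute gradient at (3.386, 3.7097).
grad_x = 2*7*3.386 - 10 = 37.404
grad_y = 2*3*3.7097 + 2 = 24.2582
Step 2: Gradient step.
x_raw = 3.386 - 0.1*37.404 = -0.3544
y_raw = 3.7097 - 0.1*24.2582 = 1.2839
Step 3: Project onto [-1, 2].
x_proj = clip(-0.3544) = -0.3544
y_proj = clip(1.2839) = 1.2839
Step 4: Evaluate f.
f(-0.3544, 1.2839) = 11.936


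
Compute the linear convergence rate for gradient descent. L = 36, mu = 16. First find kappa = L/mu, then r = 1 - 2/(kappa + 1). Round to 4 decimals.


Step 1: Compute the condition number.
kappa = L/mu = 36/16 = 2.25
Step 2: Compute the convergence rate.
r = 1 - 2/(kappa + 1) = 1 - 2*mu/(L + mu) = (L - mu)/(L + mu) = 20/52 = 0.3846


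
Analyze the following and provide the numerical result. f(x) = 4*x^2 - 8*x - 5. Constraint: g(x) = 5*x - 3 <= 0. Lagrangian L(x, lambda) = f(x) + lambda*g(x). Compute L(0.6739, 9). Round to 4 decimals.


Step 1: Evaluate f(x).
f(0.6739) = 4*0.6739^2 - 8*0.6739 - 5 = -8.5746
Step 2: Evaluate g(x).
g(0.6739) = 5*0.6739 - 3 = 0.3695
Step 3: Compute Lagrangian.
L = -8.5746 + 9*0.3695 = -5.2491


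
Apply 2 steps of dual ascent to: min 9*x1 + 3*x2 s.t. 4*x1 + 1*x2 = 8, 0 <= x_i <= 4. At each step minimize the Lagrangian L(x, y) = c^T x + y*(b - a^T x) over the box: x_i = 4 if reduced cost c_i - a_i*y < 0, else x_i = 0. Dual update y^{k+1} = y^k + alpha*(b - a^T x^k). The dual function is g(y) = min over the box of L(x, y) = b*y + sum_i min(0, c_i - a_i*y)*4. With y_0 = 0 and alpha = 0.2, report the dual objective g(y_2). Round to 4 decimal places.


Dual ascent for LP: min 9*x1 + 3*x2, 4*x1 + 1*x2 = 8, 0 <= x_i <= 4
Step 1: y^k = 0.0, reduced costs: (9.0, 3.0)
  x^k = (0.0, 0.0), subgradient = b - a^T x = 8.0
  y^{k+1} = 0.0 + 0.2*8.0 = 1.6
Step 2: y^k = 1.6, reduced costs: (2.6, 1.4)
  x^k = (0.0, 0.0), subgradient = b - a^T x = 8.0
  y^{k+1} = 1.6 + 0.2*8.0 = 3.2
Dual objective at y_2 = 3.2: reduced costs (-3.8, -0.2), box minimizer x = (4.0, 4.0)
g(y_2) = b*y + (c1 - a1*y)*x1 + (c2 - a2*y)*x2 = 8*3.2 + (-3.8)*4.0 + (-0.2)*4.0 = 25.6 - 15.2 - 0.8 = 9.6


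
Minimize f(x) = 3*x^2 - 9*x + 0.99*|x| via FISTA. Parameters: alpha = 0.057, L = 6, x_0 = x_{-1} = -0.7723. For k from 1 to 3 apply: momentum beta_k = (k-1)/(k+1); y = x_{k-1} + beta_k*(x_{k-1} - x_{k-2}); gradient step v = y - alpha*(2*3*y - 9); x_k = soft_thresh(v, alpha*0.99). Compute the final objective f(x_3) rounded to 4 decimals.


FISTA on f(x) = 3*x^2 - 9*x + 0.99*|x|
L = 6, alpha = 0.057
Iteration 1: beta = 0.0, y = -0.7723 + 0.0*(-0.7723 + 0.7723) = -0.7723
  grad(y) = -13.6338, v = y - alpha*grad = 0.0048
  prox(v) = soft_thresh(0.0048, 0.0564) = 0.0
Iteration 2: beta = 0.3333, y = 0.0 + 0.3333*(0.0 + 0.7723) = 0.2574
  grad(y) = -7.4554, v = y - alpha*grad = 0.6824
  prox(v) = soft_thresh(0.6824, 0.0564) = 0.626
Iteration 3: beta = 0.5, y = 0.626 + 0.5*(0.626 - 0.0) = 0.9389
  grad(y) = -3.3663, v = y - alpha*grad = 1.1308
  prox(v) = soft_thresh(1.1308, 0.0564) = 1.0744
f(x_3) = 3*1.0744^2 - 9*1.0744 + 0.99*|1.0744| = -5.1429


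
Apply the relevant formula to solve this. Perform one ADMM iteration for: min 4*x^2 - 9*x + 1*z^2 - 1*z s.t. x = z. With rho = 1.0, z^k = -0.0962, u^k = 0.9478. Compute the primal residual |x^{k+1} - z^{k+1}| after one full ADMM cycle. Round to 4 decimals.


ADMM iteration with rho = 1.0, z^k = -0.0962, u^k = 0.9478
Step 1: x-update.
Minimize 4*x^2 - 9*x + (1.0/2)*(x + 0.0962 + 0.9478)^2
FOC: (2*4 + 1.0)*x = 9 + 1.0*(-0.0962 - 0.9478)
x^{k+1} = 0.884
Step 2: z-update.
Minimize 1*z^2 - 1*z + (1.0/2)*(0.884 - z + 0.9478)^2
FOC: (2*1 + 1.0)*z = 1 + 1.0*(0.884 + 0.9478)
z^{k+1} = 0.9439
Step 3: u-update.
u^{k+1} = 0.9478 + 0.884 - 0.9439 = 0.8879
Step 4: Primal residual = |0.884 - 0.9439| = 0.0599


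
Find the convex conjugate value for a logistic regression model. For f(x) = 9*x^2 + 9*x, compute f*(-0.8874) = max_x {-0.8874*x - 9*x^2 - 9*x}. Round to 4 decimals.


f*(y) = sup_x {y*x - a*x^2 - b*x} = sup_x {(y-b)*x - a*x^2}
FOC: (y - b) - 2a*x = 0 => x* = (y - b)/(2a)
x* = (-0.8874 - 9)/(2*9) = -0.5493
f*(-0.8874) = (y-b)^2/(4a) = (-0.8874 - 9)^2/(4*9)
= 97.7607/36 = 2.7156


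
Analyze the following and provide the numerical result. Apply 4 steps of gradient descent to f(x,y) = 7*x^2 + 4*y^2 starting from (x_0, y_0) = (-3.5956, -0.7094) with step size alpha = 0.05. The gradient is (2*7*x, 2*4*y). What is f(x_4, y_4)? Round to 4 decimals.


Gradient descent on f(x,y) = 7*x^2 + 4*y^2.
Starting point: (-3.5956, -0.7094), alpha = 0.05
Step 1: grad_x = 2*7*-3.5956 = -50.3384, grad_y = 2*4*-0.7094 = -5.6752
  x_1 = -3.5956 - 0.05*-50.3384 = -1.0787
  y_1 = -0.7094 - 0.05*-5.6752 = -0.4256
Step 2: grad_x = 2*7*-1.0787 = -15.1015, grad_y = 2*4*-0.4256 = -3.4051
  x_2 = -1.0787 - 0.05*-15.1015 = -0.3236
  y_2 = -0.4256 - 0.05*-3.4051 = -0.2554
Step 3: grad_x = 2*7*-0.3236 = -4.5305, grad_y = 2*4*-0.2554 = -2.0431
  x_3 = -0.3236 - 0.05*-4.5305 = -0.0971
  y_3 = -0.2554 - 0.05*-2.0431 = -0.1532
Step 4: grad_x = 2*7*-0.0971 = -1.3591, grad_y = 2*4*-0.1532 = -1.2258
  x_4 = -0.0971 - 0.05*-1.3591 = -0.0291
  y_4 = -0.1532 - 0.05*-1.2258 = -0.0919
f(-0.0291, -0.0919) = 7*(-0.0291)^2 + 4*(-0.0919)^2 = 0.0397


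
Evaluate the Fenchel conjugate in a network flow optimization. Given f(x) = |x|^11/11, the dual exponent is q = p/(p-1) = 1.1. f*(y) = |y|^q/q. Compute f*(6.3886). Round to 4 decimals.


The conjugate exponent q satisfies 1/p + 1/q = 1.
p = 11, so q = 11/(11 - 1) = 1.1
|y|^q = 6.3886^1.1 = 7.6904
f*(6.3886) = 7.6904 / 1.1 = 6.9912


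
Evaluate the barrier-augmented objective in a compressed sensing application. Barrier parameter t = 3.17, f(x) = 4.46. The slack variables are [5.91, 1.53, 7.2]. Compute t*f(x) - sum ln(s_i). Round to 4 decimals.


Step 1: Compute log-barrier.
ln values: [1.7766, 0.4253, 1.9741]
phi = -(1.7766 + 0.4253 + 1.9741) = -4.176
Step 2: Compute augmented objective.
t*f(x) = 3.17*4.46 = 14.1382
Total = 14.1382 - 4.176 = 9.9622


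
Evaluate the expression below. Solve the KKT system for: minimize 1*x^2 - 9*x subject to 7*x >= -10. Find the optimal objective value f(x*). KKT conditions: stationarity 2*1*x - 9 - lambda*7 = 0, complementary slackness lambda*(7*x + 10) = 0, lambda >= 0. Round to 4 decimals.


Step 1: Try lambda = 0 (constraint inactive).
Stationarity: 2*1*x - 9 = 0
x* = 9/(2*1) = 4.5
Check constraint: 7*4.5 = 31.5 >= -10 -- satisfied.
Step 2: Compute optimal value.
f(x*) = 1*4.5^2 - 9*4.5 = -20.25


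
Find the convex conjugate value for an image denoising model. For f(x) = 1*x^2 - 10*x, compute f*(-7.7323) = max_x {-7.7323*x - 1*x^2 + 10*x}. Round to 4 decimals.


f*(y) = sup_x {y*x - a*x^2 - b*x} = sup_x {(y-b)*x - a*x^2}
FOC: (y - b) - 2a*x = 0 => x* = (y - b)/(2a)
x* = (-7.7323 + 10)/(2*1) = 1.1339
f*(-7.7323) = (y-b)^2/(4a) = (-7.7323 + 10)^2/(4*1)
= 5.1425/4 = 1.2856


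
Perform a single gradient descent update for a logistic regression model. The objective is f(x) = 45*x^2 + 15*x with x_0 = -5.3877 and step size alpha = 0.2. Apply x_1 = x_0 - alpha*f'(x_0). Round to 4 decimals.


We compute the gradient at x_0 and apply the update.
f'(x) = 90*x + 15
f'(-5.3877) = 90*-5.3877 + 15 = -469.893
x_1 = -5.3877 - 0.2*-469.893 = 88.5909


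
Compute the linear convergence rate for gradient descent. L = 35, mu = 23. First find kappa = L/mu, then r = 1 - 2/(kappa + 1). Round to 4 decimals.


Step 1: Compute the condition number.
kappa = L/mu = 35/23 = 1.5217
Step 2: Compute the convergence rate.
r = 1 - 2/(kappa + 1) = 1 - 2*mu/(L + mu) = (L - mu)/(L + mu) = 12/58 = 0.2069


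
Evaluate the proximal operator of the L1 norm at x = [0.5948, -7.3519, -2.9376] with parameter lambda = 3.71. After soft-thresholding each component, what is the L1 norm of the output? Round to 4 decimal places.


Soft-thresholding with lambda = 3.71:
prox(0.5948) = sign(0.5948)*max(|0.5948| - 3.71, 0) = 0.0
prox(-7.3519) = sign(-7.3519)*max(|-7.3519| - 3.71, 0) = -3.6419
prox(-2.9376) = sign(-2.9376)*max(|-2.9376| - 3.71, 0) = 0.0
prox(x) = [0.0, -3.6419, 0.0]
||prox(x)||_1 = 0.0 + 3.6419 + 0.0 = 3.6419


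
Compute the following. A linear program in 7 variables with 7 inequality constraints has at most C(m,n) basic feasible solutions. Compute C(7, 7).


Each vertex corresponds to some choice of n active constraints out of m, so the number of vertices is at most C(m, n) = m! / (n!(m-n)!).
m = 7, n = 7
Numerator: 7 * 6 * 5 * 4 * 3 * 2 * 1
Denominator: 7! = 5040
C(7, 7) = 1


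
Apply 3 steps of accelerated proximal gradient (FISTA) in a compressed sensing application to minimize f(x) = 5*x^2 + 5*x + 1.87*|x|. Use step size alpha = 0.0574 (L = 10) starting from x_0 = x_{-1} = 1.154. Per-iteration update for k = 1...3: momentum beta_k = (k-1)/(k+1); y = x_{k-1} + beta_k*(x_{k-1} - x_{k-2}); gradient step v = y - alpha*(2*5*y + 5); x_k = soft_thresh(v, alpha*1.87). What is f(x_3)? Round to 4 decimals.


FISTA on f(x) = 5*x^2 + 5*x + 1.87*|x|
L = 10, alpha = 0.0574
Iteration 1: beta = 0.0, y = 1.154 + 0.0*(1.154 - 1.154) = 1.154
  grad(y) = 16.54, v = y - alpha*grad = 0.2046
  prox(v) = soft_thresh(0.2046, 0.1073) = 0.0973
Iteration 2: beta = 0.3333, y = 0.0973 + 0.3333*(0.0973 - 1.154) = -0.255
  grad(y) = 2.4502, v = y - alpha*grad = -0.3956
  prox(v) = soft_thresh(-0.3956, 0.1073) = -0.2883
Iteration 3: beta = 0.5, y = -0.2883 + 0.5*(-0.2883 - 0.0973) = -0.4811
  grad(y) = 0.1894, v = y - alpha*grad = -0.4919
  prox(v) = soft_thresh(-0.4919, 0.1073) = -0.3846
f(x_3) = 5*(-0.3846)^2 + 5*(-0.3846) + 1.87*|-0.3846| = -0.4642


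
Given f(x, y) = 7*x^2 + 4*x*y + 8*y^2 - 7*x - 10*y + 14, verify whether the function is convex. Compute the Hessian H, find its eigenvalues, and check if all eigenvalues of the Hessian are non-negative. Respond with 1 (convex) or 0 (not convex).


The Hessian of f(x,y) = 7*x^2 + 4*x*y + 8*y^2 - 7*x - 10*y + 14 is:
H = [[14, 4], [4, 16]]
Trace = 14 + 16 = 30
Determinant = 14*16 - (4)^2 = 208
Discriminant = (30)^2 - 4*208 = 68.0
Eigenvalues: lambda_1 = 10.8769, lambda_2 = 19.1231
The function is convex.

1


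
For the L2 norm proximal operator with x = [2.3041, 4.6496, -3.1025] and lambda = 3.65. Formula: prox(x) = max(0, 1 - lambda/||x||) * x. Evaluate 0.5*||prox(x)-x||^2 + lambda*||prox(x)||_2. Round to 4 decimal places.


Step 1: Compute ||x||.
||x|| = 6.0459
Step 2: Compute scaling factor.
scale = max(0, 1 - 3.65/6.0459) = 0.3963
Step 3: prox(x) = [0.9131, 1.8426, -1.2295]
||prox(x)|| = 2.3959
Step 4: Proximal objective.
0.5*||prox-x||^2 = 6.6613
lambda*||prox|| = 8.745
Total = 15.4064


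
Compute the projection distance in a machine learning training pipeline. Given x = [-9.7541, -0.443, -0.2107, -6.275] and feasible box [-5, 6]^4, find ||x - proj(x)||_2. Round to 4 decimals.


Project each component onto [-5, 6].
clip(-9.7541) = -5.0, clip(-0.443) = -0.443, clip(-0.2107) = -0.2107, clip(-6.275) = -5.0
Projection = [-5.0, -0.443, -0.2107, -5.0]
Squared diffs: [22.6015, 0.0, 0.0, 1.6256]
Distance = sqrt(24.2271) = 4.9221


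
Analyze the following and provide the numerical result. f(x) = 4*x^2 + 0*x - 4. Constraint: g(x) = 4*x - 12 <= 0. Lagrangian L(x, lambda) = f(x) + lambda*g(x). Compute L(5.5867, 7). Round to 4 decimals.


Step 1: Evaluate f(x).
f(5.5867) = 4*5.5867^2 + 0*5.5867 - 4 = 120.8449
Step 2: Evaluate g(x).
g(5.5867) = 4*5.5867 - 12 = 10.3468
Step 3: Compute Lagrangian.
L = 120.8449 + 7*10.3468 = 193.2725


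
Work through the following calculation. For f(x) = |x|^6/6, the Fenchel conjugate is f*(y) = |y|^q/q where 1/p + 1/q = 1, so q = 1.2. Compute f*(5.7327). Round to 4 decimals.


The conjugate exponent q satisfies 1/p + 1/q = 1.
p = 6, so q = 6/(6 - 1) = 1.2
|y|^q = 5.7327^1.2 = 8.1289
f*(5.7327) = 8.1289 / 1.2 = 6.7741


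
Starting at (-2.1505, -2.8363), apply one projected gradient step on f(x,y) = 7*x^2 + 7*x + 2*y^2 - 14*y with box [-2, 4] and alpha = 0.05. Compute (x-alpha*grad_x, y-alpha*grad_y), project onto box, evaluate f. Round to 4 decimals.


Step 1: Compute gradient at (-2.1505, -2.8363).
grad_x = 2*7*-2.1505 + 7 = -23.107
grad_y = 2*2*-2.8363 - 14 = -25.3452
Step 2: Gradient step.
x_raw = -2.1505 - 0.05*-23.107 = -0.9952
y_raw = -2.8363 - 0.05*-25.3452 = -1.569
Step 3: Project onto [-2, 4].
x_proj = clip(-0.9952) = -0.9952
y_proj = clip(-1.569) = -1.569
Step 4: Evaluate f.
f(-0.9952, -1.569) = 26.8565


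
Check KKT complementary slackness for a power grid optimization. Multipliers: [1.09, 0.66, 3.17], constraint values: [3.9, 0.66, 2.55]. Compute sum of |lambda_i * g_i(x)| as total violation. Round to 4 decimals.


KKT complementary slackness check:
lambda_1 * g_1 = 1.09 * 3.9 = 4.251
lambda_2 * g_2 = 0.66 * 0.66 = 0.4356
lambda_3 * g_3 = 3.17 * 2.55 = 8.0835
Total violation = 4.251 + 0.4356 + 8.0835 = 12.7701


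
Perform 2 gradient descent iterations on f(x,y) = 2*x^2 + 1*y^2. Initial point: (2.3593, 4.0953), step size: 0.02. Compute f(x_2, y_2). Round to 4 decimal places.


Gradient descent on f(x,y) = 2*x^2 + 1*y^2.
Starting point: (2.3593, 4.0953), alpha = 0.02
Step 1: grad_x = 2*2*2.3593 = 9.4372, grad_y = 2*1*4.0953 = 8.1906
  x_1 = 2.3593 - 0.02*9.4372 = 2.1706
  y_1 = 4.0953 - 0.02*8.1906 = 3.9315
Step 2: grad_x = 2*2*2.1706 = 8.6822, grad_y = 2*1*3.9315 = 7.863
  x_2 = 2.1706 - 0.02*8.6822 = 1.9969
  y_2 = 3.9315 - 0.02*7.863 = 3.7742
f(1.9969, 3.7742) = 2*1.9969^2 + 1*3.7742^2 = 22.2201


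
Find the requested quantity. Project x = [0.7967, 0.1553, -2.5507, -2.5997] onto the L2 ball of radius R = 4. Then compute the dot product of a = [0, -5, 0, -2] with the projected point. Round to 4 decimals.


Step 1: Compute ||x|| (intermediates to 6 decimals).
||x|| = sqrt(0.7967^2 + 0.1553^2 + (-2.5507)^2 + (-2.5997)^2) = 3.731402
Step 2: Project.
Since ||x|| <= R, proj = x (no scaling needed).
proj(x) = [0.7967, 0.1553, -2.5507, -2.5997]
Step 3: Dot product.
a^T * proj(x) = 0*0.7967 - 5*0.1553 + 0*(-2.5507) - 2*(-2.5997) = 4.4229


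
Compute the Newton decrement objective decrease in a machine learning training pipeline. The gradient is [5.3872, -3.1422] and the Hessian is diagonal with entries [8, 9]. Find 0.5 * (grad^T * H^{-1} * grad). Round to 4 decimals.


Step 1: H is diagonal, so H^(-1) * g = [0.6734, -0.3491].
Step 2: g^T H^(-1) g = sum_i g_i^2 / H_ii
  = (5.3872)^2/8 + (-3.1422)^2/9
  = 3.6277 + 1.097 = 4.7248
Step 3: Objective decrease = 0.5 * g^T H^(-1) g = 2.3624


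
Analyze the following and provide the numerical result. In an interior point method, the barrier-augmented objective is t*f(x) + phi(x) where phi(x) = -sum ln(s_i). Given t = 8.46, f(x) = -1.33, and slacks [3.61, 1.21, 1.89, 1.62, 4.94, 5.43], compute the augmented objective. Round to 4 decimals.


Step 1: Compute log-barrier.
ln values: [1.2837, 0.1906, 0.6366, 0.4824, 1.5974, 1.6919]
phi = -(1.2837 + 0.1906 + 0.6366 + 0.4824 + 1.5974 + 1.6919) = -5.8826
Step 2: Compute augmented objective.
t*f(x) = 8.46*-1.33 = -11.2518
Total = -11.2518 - 5.8826 = -17.1344


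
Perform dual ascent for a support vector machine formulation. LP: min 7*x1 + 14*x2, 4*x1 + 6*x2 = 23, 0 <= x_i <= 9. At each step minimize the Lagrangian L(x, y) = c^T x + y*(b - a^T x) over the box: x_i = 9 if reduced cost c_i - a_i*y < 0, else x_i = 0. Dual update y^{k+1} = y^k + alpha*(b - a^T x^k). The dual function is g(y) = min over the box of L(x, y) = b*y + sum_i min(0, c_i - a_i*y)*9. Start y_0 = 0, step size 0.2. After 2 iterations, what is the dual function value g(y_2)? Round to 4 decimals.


Dual ascent for LP: min 7*x1 + 14*x2, 4*x1 + 6*x2 = 23, 0 <= x_i <= 9
Step 1: y^k = 0.0, reduced costs: (7.0, 14.0)
  x^k = (0.0, 0.0), subgradient = b - a^T x = 23.0
  y^{k+1} = 0.0 + 0.2*23.0 = 4.6
Step 2: y^k = 4.6, reduced costs: (-11.4, -13.6)
  x^k = (9.0, 9.0), subgradient = b - a^T x = -67.0
  y^{k+1} = 4.6 + 0.2*-67.0 = -8.8
Dual objective at y_2 = -8.8: reduced costs (42.2, 66.8), box minimizer x = (0.0, 0.0)
g(y_2) = b*y + (c1 - a1*y)*x1 + (c2 - a2*y)*x2 = 23*(-8.8) + 42.2*0.0 + 66.8*0.0 = -202.4 + 0.0 + 0.0 = -202.4


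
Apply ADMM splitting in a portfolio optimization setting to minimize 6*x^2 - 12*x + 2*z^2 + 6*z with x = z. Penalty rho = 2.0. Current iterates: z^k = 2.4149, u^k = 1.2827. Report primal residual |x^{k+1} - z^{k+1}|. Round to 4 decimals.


ADMM iteration with rho = 2.0, z^k = 2.4149, u^k = 1.2827
Step 1: x-update.
Minimize 6*x^2 - 12*x + (2.0/2)*(x - 2.4149 + 1.2827)^2
FOC: (2*6 + 2.0)*x = 12 + 2.0*(2.4149 - 1.2827)
x^{k+1} = 1.0189
Step 2: z-update.
Minimize 2*z^2 + 6*z + (2.0/2)*(1.0189 - z + 1.2827)^2
FOC: (2*2 + 2.0)*z = -6 + 2.0*(1.0189 + 1.2827)
z^{k+1} = -0.2328
Step 3: u-update.
u^{k+1} = 1.2827 + 1.0189 + 0.2328 = 2.5344
Step 4: Primal residual = |1.0189 + 0.2328| = 1.2517


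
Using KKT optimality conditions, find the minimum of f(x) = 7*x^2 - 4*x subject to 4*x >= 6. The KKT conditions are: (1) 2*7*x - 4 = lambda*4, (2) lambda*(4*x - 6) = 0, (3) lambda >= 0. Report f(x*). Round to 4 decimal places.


Step 1: Try lambda = 0 (constraint inactive).
x_unc = 4/(2*7) = 0.2857
Check: 4*0.2857 = 1.1428 < 6 -- violated!
Step 2: Constraint must be active: 4*x = 6
x* = 6/4 = 1.5
lambda = (2*7*1.5 - 4)/4 = 4.25
Step 3: Compute optimal value.
f(x*) = 7*1.5^2 - 4*1.5 = 9.75


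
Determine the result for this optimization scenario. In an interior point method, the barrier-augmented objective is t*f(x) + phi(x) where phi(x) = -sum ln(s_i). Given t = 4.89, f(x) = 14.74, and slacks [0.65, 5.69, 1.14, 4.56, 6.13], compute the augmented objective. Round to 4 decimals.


Step 1: Compute log-barrier.
ln values: [-0.4308, 1.7387, 0.131, 1.5173, 1.8132]
phi = -(-0.4308 + 1.7387 + 0.131 + 1.5173 + 1.8132) = -4.7695
Step 2: Compute augmented objective.
t*f(x) = 4.89*14.74 = 72.0786
Total = 72.0786 - 4.7695 = 67.3091


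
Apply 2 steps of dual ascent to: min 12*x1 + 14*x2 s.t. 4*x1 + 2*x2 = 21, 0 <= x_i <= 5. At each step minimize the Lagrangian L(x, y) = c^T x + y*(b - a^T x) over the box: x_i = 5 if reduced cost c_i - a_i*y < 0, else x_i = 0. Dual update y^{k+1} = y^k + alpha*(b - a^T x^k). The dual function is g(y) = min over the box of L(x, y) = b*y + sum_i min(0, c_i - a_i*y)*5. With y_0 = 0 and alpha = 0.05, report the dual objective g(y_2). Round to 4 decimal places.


Dual ascent for LP: min 12*x1 + 14*x2, 4*x1 + 2*x2 = 21, 0 <= x_i <= 5
Step 1: y^k = 0.0, reduced costs: (12.0, 14.0)
  x^k = (0.0, 0.0), subgradient = b - a^T x = 21.0
  y^{k+1} = 0.0 + 0.05*21.0 = 1.05
Step 2: y^k = 1.05, reduced costs: (7.8, 11.9)
  x^k = (0.0, 0.0), subgradient = b - a^T x = 21.0
  y^{k+1} = 1.05 + 0.05*21.0 = 2.1
Dual objective at y_2 = 2.1: reduced costs (3.6, 9.8), box minimizer x = (0.0, 0.0)
g(y_2) = b*y + (c1 - a1*y)*x1 + (c2 - a2*y)*x2 = 21*2.1 + 3.6*0.0 + 9.8*0.0 = 44.1 + 0.0 + 0.0 = 44.1


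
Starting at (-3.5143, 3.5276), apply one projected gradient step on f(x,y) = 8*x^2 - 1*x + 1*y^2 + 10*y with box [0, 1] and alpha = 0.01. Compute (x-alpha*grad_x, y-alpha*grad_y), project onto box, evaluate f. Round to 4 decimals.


Step 1: Compute gradient at (-3.5143, 3.5276).
grad_x = 2*8*-3.5143 - 1 = -57.2288
grad_y = 2*1*3.5276 + 10 = 17.0552
Step 2: Gradient step.
x_raw = -3.5143 - 0.01*-57.2288 = -2.942
y_raw = 3.5276 - 0.01*17.0552 = 3.357
Step 3: Project onto [0, 1].
x_proj = clip(-2.942) = 0.0
y_proj = clip(3.357) = 1.0
Step 4: Evaluate f.
f(0.0, 1.0) = 11.0


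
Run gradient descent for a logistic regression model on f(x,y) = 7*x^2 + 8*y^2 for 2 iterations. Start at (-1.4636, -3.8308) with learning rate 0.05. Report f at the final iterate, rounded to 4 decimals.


Gradient descent on f(x,y) = 7*x^2 + 8*y^2.
Starting point: (-1.4636, -3.8308), alpha = 0.05
Step 1: grad_x = 2*7*-1.4636 = -20.4904, grad_y = 2*8*-3.8308 = -61.2928
  x_1 = -1.4636 - 0.05*-20.4904 = -0.4391
  y_1 = -3.8308 - 0.05*-61.2928 = -0.7662
Step 2: grad_x = 2*7*-0.4391 = -6.1471, grad_y = 2*8*-0.7662 = -12.2586
  x_2 = -0.4391 - 0.05*-6.1471 = -0.1317
  y_2 = -0.7662 - 0.05*-12.2586 = -0.1532
f(-0.1317, -0.1532) = 7*(-0.1317)^2 + 8*(-0.1532)^2 = 0.3093


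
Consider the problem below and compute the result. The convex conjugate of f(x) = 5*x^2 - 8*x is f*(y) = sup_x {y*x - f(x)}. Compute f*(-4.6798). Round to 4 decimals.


f*(y) = sup_x {y*x - a*x^2 - b*x} = sup_x {(y-b)*x - a*x^2}
FOC: (y - b) - 2a*x = 0 => x* = (y - b)/(2a)
x* = (-4.6798 + 8)/(2*5) = 0.332
f*(-4.6798) = (y-b)^2/(4a) = (-4.6798 + 8)^2/(4*5)
= 11.0237/20 = 0.5512


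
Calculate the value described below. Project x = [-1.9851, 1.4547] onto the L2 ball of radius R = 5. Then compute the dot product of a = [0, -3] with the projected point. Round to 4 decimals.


Step 1: Compute ||x|| (intermediates to 6 decimals).
||x|| = sqrt((-1.9851)^2 + 1.4547^2) = 2.461051
Step 2: Project.
Since ||x|| <= R, proj = x (no scaling needed).
proj(x) = [-1.9851, 1.4547]
Step 3: Dot product.
a^T * proj(x) = 0*(-1.9851) - 3*1.4547 = -4.3641


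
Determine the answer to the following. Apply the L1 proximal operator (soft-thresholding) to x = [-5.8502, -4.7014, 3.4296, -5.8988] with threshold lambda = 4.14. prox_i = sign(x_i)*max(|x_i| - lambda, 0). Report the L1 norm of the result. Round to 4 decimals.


Soft-thresholding with lambda = 4.14:
prox(-5.8502) = sign(-5.8502)*max(|-5.8502| - 4.14, 0) = -1.7102
prox(-4.7014) = sign(-4.7014)*max(|-4.7014| - 4.14, 0) = -0.5614
prox(3.4296) = sign(3.4296)*max(|3.4296| - 4.14, 0) = 0.0
prox(-5.8988) = sign(-5.8988)*max(|-5.8988| - 4.14, 0) = -1.7588
prox(x) = [-1.7102, -0.5614, 0.0, -1.7588]
||prox(x)||_1 = 1.7102 + 0.5614 + 0.0 + 1.7588 = 4.0304


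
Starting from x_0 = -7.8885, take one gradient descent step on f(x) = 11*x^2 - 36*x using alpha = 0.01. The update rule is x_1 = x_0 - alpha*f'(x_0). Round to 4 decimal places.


We compute the gradient at x_0 and apply the update.
f'(x) = 22*x - 36
f'(-7.8885) = 22*-7.8885 - 36 = -209.547
x_1 = -7.8885 - 0.01*-209.547 = -5.793


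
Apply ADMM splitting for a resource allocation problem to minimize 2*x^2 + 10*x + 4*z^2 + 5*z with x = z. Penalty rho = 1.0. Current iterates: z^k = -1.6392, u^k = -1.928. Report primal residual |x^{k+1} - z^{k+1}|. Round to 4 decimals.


ADMM iteration with rho = 1.0, z^k = -1.6392, u^k = -1.928
Step 1: x-update.
Minimize 2*x^2 + 10*x + (1.0/2)*(x + 1.6392 - 1.928)^2
FOC: (2*2 + 1.0)*x = -10 + 1.0*(-1.6392 + 1.928)
x^{k+1} = -1.9422
Step 2: z-update.
Minimize 4*z^2 + 5*z + (1.0/2)*(-1.9422 - z - 1.928)^2
FOC: (2*4 + 1.0)*z = -5 + 1.0*(-1.9422 - 1.928)
z^{k+1} = -0.9856
Step 3: u-update.
u^{k+1} = -1.928 - 1.9422 + 0.9856 = -2.8847
Step 4: Primal residual = |-1.9422 + 0.9856| = 0.9567


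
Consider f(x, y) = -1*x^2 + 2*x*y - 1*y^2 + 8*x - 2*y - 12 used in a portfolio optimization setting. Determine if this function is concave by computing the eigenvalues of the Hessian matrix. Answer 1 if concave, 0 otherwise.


The Hessian of f(x,y) = -1*x^2 + 2*x*y - 1*y^2 + 8*x - 2*y - 12 is:
H = [[-2, 2], [2, -2]]
Trace = -2 - 2 = -4
Determinant = -2*-2 - (2)^2 = 0
Discriminant = (-4)^2 - 4*0 = 16.0
Eigenvalues: lambda_1 = -4.0, lambda_2 = 0.0
The function is concave.

1


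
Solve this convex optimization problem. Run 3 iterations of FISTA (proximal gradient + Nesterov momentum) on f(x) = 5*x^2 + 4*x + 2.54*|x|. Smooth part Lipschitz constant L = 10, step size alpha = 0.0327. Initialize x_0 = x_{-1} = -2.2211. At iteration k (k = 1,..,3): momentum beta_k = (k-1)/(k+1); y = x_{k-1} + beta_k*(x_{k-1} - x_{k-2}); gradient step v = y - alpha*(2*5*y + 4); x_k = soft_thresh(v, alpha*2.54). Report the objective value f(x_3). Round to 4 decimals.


FISTA on f(x) = 5*x^2 + 4*x + 2.54*|x|
L = 10, alpha = 0.0327
Iteration 1: beta = 0.0, y = -2.2211 + 0.0*(-2.2211 + 2.2211) = -2.2211
  grad(y) = -18.211, v = y - alpha*grad = -1.6256
  prox(v) = soft_thresh(-1.6256, 0.0831) = -1.5425
Iteration 2: beta = 0.3333, y = -1.5425 + 0.3333*(-1.5425 + 2.2211) = -1.3164
  grad(y) = -9.1636, v = y - alpha*grad = -1.0167
  prox(v) = soft_thresh(-1.0167, 0.0831) = -0.9336
Iteration 3: beta = 0.5, y = -0.9336 + 0.5*(-0.9336 + 1.5425) = -0.6292
  grad(y) = -2.292, v = y - alpha*grad = -0.5543
  prox(v) = soft_thresh(-0.5543, 0.0831) = -0.4712
f(x_3) = 5*(-0.4712)^2 + 4*(-0.4712) + 2.54*|-0.4712| = 0.4222


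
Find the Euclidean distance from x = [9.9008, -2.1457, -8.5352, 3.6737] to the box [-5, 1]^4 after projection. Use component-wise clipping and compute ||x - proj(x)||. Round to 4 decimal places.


Project each component onto [-5, 1].
clip(9.9008) = 1.0, clip(-2.1457) = -2.1457, clip(-8.5352) = -5.0, clip(3.6737) = 1.0
Projection = [1.0, -2.1457, -5.0, 1.0]
Squared diffs: [79.2242, 0.0, 12.4976, 7.1487]
Distance = sqrt(98.8705) = 9.9434


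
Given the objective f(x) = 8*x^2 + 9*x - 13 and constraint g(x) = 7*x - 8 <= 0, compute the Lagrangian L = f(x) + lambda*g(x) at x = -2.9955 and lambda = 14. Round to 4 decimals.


Step 1: Evaluate f(x).
f(-2.9955) = 8*(-2.9955)^2 + 9*(-2.9955) - 13 = 31.8247
Step 2: Evaluate g(x).
g(-2.9955) = 7*-2.9955 - 8 = -28.9685
Step 3: Compute Lagrangian.
L = 31.8247 + 14*-28.9685 = -373.7343


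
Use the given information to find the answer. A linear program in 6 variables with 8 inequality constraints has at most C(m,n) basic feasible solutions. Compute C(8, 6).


Each vertex corresponds to some choice of n active constraints out of m, so the number of vertices is at most C(m, n) = m! / (n!(m-n)!).
m = 8, n = 6
Numerator: 8 * 7 * 6 * 5 * 4 * 3
Denominator: 6! = 720
C(8, 6) = 28


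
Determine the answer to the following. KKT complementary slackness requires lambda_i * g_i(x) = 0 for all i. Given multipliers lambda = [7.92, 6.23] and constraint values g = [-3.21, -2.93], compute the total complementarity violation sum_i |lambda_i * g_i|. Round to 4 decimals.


KKT complementary slackness check:
lambda_1 * g_1 = 7.92 * -3.21 = -25.4232
lambda_2 * g_2 = 6.23 * -2.93 = -18.2539
Total violation = 25.4232 + 18.2539 = 43.6771
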